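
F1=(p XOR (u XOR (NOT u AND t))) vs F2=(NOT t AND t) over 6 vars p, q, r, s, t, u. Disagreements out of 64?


F1 = (p XOR (u XOR (NOT u AND t)))
F2 = (NOT t AND t)
Evaluate both on each of 64 rows (bits = p,q,r,s,t,u):
  row 0 [000000]: F1=0 F2=0 -> 0
  row 1 [000001]: F1=1 F2=0 (differ) -> 1
  row 2 [000010]: F1=1 F2=0 (differ) -> 1
  row 3 [000011]: F1=1 F2=0 (differ) -> 1
  row 4 [000100]: F1=0 F2=0 -> 0
  (every remaining row is evaluated the same way; all 64 results are listed next)
Full result column, 8 rows per line (p,q,r fixed per line; s,t,u runs 000..111 left to right):
  rows 0-7 [p,q,r=000]: 01110111  (ones: 6)
  rows 8-15 [p,q,r=001]: 01110111  (ones: 6)
  rows 16-23 [p,q,r=010]: 01110111  (ones: 6)
  rows 24-31 [p,q,r=011]: 01110111  (ones: 6)
  rows 32-39 [p,q,r=100]: 10001000  (ones: 2)
  rows 40-47 [p,q,r=101]: 10001000  (ones: 2)
  rows 48-55 [p,q,r=110]: 10001000  (ones: 2)
  rows 56-63 [p,q,r=111]: 10001000  (ones: 2)
Disagreements = 6+6+6+6+2+2+2+2 = 32

32


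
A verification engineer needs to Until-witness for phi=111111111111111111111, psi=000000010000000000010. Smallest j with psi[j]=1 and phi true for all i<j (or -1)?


(phi U psi) at 0: need smallest j with psi[j]=1 and phi[i]=1 for all i in [0,j).
Scan from step 0:
  step 0: phi=1, psi=0 -> continue
  step 1: phi=1, psi=0 -> continue
  step 2: phi=1, psi=0 -> continue
  step 3: phi=1, psi=0 -> continue
  step 7: psi=1 and phi held for [0,7) -> witness found
Witness step = 7

7


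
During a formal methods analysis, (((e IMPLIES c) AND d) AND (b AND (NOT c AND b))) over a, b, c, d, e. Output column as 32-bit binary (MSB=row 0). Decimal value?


Formula: (((e IMPLIES c) AND d) AND (b AND (NOT c AND b))) over a, b, c, d, e (32 rows)
Evaluate each row (bits = a,b,c,d,e, MSB first):
  row 0 [00000]: (((0 IMPLIES 0) AND 0) AND (0 AND (NOT 0 AND 0))) -> 0
  row 1 [00001]: (((1 IMPLIES 0) AND 0) AND (0 AND (NOT 0 AND 0))) -> 0
  row 2 [00010]: (((0 IMPLIES 0) AND 1) AND (0 AND (NOT 0 AND 0))) -> 0
  row 3 [00011]: (((1 IMPLIES 0) AND 1) AND (0 AND (NOT 0 AND 0))) -> 0
  row 4 [00100]: (((0 IMPLIES 1) AND 0) AND (0 AND (NOT 1 AND 0))) -> 0
  row 5 [00101]: (((1 IMPLIES 1) AND 0) AND (0 AND (NOT 1 AND 0))) -> 0
  row 6 [00110]: (((0 IMPLIES 1) AND 1) AND (0 AND (NOT 1 AND 0))) -> 0
  row 7 [00111]: (((1 IMPLIES 1) AND 1) AND (0 AND (NOT 1 AND 0))) -> 0
  row 8 [01000]: (((0 IMPLIES 0) AND 0) AND (1 AND (NOT 0 AND 1))) -> 0
  row 9 [01001]: (((1 IMPLIES 0) AND 0) AND (1 AND (NOT 0 AND 1))) -> 0
  row 10 [01010]: (((0 IMPLIES 0) AND 1) AND (1 AND (NOT 0 AND 1))) -> 1
  row 11 [01011]: (((1 IMPLIES 0) AND 1) AND (1 AND (NOT 0 AND 1))) -> 0
  row 12 [01100]: (((0 IMPLIES 1) AND 0) AND (1 AND (NOT 1 AND 1))) -> 0
  row 13 [01101]: (((1 IMPLIES 1) AND 0) AND (1 AND (NOT 1 AND 1))) -> 0
  row 14 [01110]: (((0 IMPLIES 1) AND 1) AND (1 AND (NOT 1 AND 1))) -> 0
  row 15 [01111]: (((1 IMPLIES 1) AND 1) AND (1 AND (NOT 1 AND 1))) -> 0
  row 16 [10000]: (((0 IMPLIES 0) AND 0) AND (0 AND (NOT 0 AND 0))) -> 0
  row 17 [10001]: (((1 IMPLIES 0) AND 0) AND (0 AND (NOT 0 AND 0))) -> 0
  row 18 [10010]: (((0 IMPLIES 0) AND 1) AND (0 AND (NOT 0 AND 0))) -> 0
  row 19 [10011]: (((1 IMPLIES 0) AND 1) AND (0 AND (NOT 0 AND 0))) -> 0
  row 20 [10100]: (((0 IMPLIES 1) AND 0) AND (0 AND (NOT 1 AND 0))) -> 0
  row 21 [10101]: (((1 IMPLIES 1) AND 0) AND (0 AND (NOT 1 AND 0))) -> 0
  row 22 [10110]: (((0 IMPLIES 1) AND 1) AND (0 AND (NOT 1 AND 0))) -> 0
  row 23 [10111]: (((1 IMPLIES 1) AND 1) AND (0 AND (NOT 1 AND 0))) -> 0
  row 24 [11000]: (((0 IMPLIES 0) AND 0) AND (1 AND (NOT 0 AND 1))) -> 0
  row 25 [11001]: (((1 IMPLIES 0) AND 0) AND (1 AND (NOT 0 AND 1))) -> 0
  row 26 [11010]: (((0 IMPLIES 0) AND 1) AND (1 AND (NOT 0 AND 1))) -> 1
  row 27 [11011]: (((1 IMPLIES 0) AND 1) AND (1 AND (NOT 0 AND 1))) -> 0
  row 28 [11100]: (((0 IMPLIES 1) AND 0) AND (1 AND (NOT 1 AND 1))) -> 0
  row 29 [11101]: (((1 IMPLIES 1) AND 0) AND (1 AND (NOT 1 AND 1))) -> 0
  row 30 [11110]: (((0 IMPLIES 1) AND 1) AND (1 AND (NOT 1 AND 1))) -> 0
  row 31 [11111]: (((1 IMPLIES 1) AND 1) AND (1 AND (NOT 1 AND 1))) -> 0
Full result column, 4 rows per line (a,b,c fixed per line; d,e runs 00..11 left to right):
  rows 0-3 [a,b,c=000]: 0000  = hex 0
  rows 4-7 [a,b,c=001]: 0000  = hex 0
  rows 8-11 [a,b,c=010]: 0010  = hex 2
  rows 12-15 [a,b,c=011]: 0000  = hex 0
  rows 16-19 [a,b,c=100]: 0000  = hex 0
  rows 20-23 [a,b,c=101]: 0000  = hex 0
  rows 24-27 [a,b,c=110]: 0010  = hex 2
  rows 28-31 [a,b,c=111]: 0000  = hex 0
Output column (row 0 .. row 31) = 00000000001000000000000000100000
Output column grouped in 4s = 0000 0000 0010 0000 0000 0000 0010 0000 = 0x00200020
Convert to decimal digit by digit (value = value*16 + digit):
  0 -> 0
  0*16 + 0 = 0
  0*16 + 2 = 2
  2*16 + 0 = 32
  32*16 + 0 = 512
  512*16 + 0 = 8192
  8192*16 + 2 = 131074
  131074*16 + 0 = 2097184
Decimal = 2097184

2097184


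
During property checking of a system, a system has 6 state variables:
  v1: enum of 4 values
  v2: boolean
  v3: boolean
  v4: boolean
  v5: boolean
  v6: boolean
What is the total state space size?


State space = product of domain sizes of all variables.
Domain sizes:
  v1 (enum of 4 values): 4
  v2 (boolean): 2
  v3 (boolean): 2
  v4 (boolean): 2
  v5 (boolean): 2
  v6 (boolean): 2
Product = 4 * 2 * 2 * 2 * 2 * 2 = 128

128


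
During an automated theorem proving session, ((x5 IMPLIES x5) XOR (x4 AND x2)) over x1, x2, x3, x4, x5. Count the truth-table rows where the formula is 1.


Formula: ((x5 IMPLIES x5) XOR (x4 AND x2)) over 5 vars (32 rows)
Evaluate each row (x1, x2, x3, x4, x5 as bits, MSB first):
  row 0 [00000]: ((0 IMPLIES 0) XOR (0 AND 0)) -> 1
  row 1 [00001]: ((1 IMPLIES 1) XOR (0 AND 0)) -> 1
  row 2 [00010]: ((0 IMPLIES 0) XOR (1 AND 0)) -> 1
  row 3 [00011]: ((1 IMPLIES 1) XOR (1 AND 0)) -> 1
  row 4 [00100]: ((0 IMPLIES 0) XOR (0 AND 0)) -> 1
  row 5 [00101]: ((1 IMPLIES 1) XOR (0 AND 0)) -> 1
  row 6 [00110]: ((0 IMPLIES 0) XOR (1 AND 0)) -> 1
  row 7 [00111]: ((1 IMPLIES 1) XOR (1 AND 0)) -> 1
  row 8 [01000]: ((0 IMPLIES 0) XOR (0 AND 1)) -> 1
  row 9 [01001]: ((1 IMPLIES 1) XOR (0 AND 1)) -> 1
  row 10 [01010]: ((0 IMPLIES 0) XOR (1 AND 1)) -> 0
  row 11 [01011]: ((1 IMPLIES 1) XOR (1 AND 1)) -> 0
  row 12 [01100]: ((0 IMPLIES 0) XOR (0 AND 1)) -> 1
  row 13 [01101]: ((1 IMPLIES 1) XOR (0 AND 1)) -> 1
  row 14 [01110]: ((0 IMPLIES 0) XOR (1 AND 1)) -> 0
  row 15 [01111]: ((1 IMPLIES 1) XOR (1 AND 1)) -> 0
  row 16 [10000]: ((0 IMPLIES 0) XOR (0 AND 0)) -> 1
  row 17 [10001]: ((1 IMPLIES 1) XOR (0 AND 0)) -> 1
  row 18 [10010]: ((0 IMPLIES 0) XOR (1 AND 0)) -> 1
  row 19 [10011]: ((1 IMPLIES 1) XOR (1 AND 0)) -> 1
  row 20 [10100]: ((0 IMPLIES 0) XOR (0 AND 0)) -> 1
  row 21 [10101]: ((1 IMPLIES 1) XOR (0 AND 0)) -> 1
  row 22 [10110]: ((0 IMPLIES 0) XOR (1 AND 0)) -> 1
  row 23 [10111]: ((1 IMPLIES 1) XOR (1 AND 0)) -> 1
  row 24 [11000]: ((0 IMPLIES 0) XOR (0 AND 1)) -> 1
  row 25 [11001]: ((1 IMPLIES 1) XOR (0 AND 1)) -> 1
  row 26 [11010]: ((0 IMPLIES 0) XOR (1 AND 1)) -> 0
  row 27 [11011]: ((1 IMPLIES 1) XOR (1 AND 1)) -> 0
  row 28 [11100]: ((0 IMPLIES 0) XOR (0 AND 1)) -> 1
  row 29 [11101]: ((1 IMPLIES 1) XOR (0 AND 1)) -> 1
  row 30 [11110]: ((0 IMPLIES 0) XOR (1 AND 1)) -> 0
  row 31 [11111]: ((1 IMPLIES 1) XOR (1 AND 1)) -> 0
Full result column, 8 rows per line (x1,x2 fixed per line; x3,x4,x5 runs 000..111 left to right):
  rows 0-7 [x1,x2=00]: 11111111  (ones: 8)
  rows 8-15 [x1,x2=01]: 11001100  (ones: 4)
  rows 16-23 [x1,x2=10]: 11111111  (ones: 8)
  rows 24-31 [x1,x2=11]: 11001100  (ones: 4)
Count of 1-rows = 8+4+8+4 = 24

24


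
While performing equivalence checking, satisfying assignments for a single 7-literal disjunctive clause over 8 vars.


Step 1: Total=2^8=256
Step 2: Unsat when all 7 false: 2^1=2
Step 3: Sat=256-2=254

254


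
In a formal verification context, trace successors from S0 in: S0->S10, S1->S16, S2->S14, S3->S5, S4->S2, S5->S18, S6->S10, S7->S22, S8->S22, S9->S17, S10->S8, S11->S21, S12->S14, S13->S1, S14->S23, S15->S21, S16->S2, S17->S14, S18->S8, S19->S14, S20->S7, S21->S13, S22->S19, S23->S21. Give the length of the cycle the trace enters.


Trace from S0 until a state repeats:
  S0 -> S10 -> S8 -> S22 -> S19 -> S14 -> S23 -> S21 -> S13 -> S1 -> S16 -> S2 -> S14
S14 first seen at step 5, revisited at step 12.
Cycle length = 12 - 5 = 7

7


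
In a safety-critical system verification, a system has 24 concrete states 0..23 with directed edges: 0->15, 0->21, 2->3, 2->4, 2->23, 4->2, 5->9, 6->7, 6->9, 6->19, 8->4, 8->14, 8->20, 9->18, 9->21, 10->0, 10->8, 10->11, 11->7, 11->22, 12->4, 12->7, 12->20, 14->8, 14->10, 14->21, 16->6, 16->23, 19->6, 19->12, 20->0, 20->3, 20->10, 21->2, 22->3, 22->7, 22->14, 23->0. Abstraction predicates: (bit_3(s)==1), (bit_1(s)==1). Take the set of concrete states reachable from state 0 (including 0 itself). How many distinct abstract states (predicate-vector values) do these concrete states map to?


BFS from 0:
Concrete reachable: {0, 2, 3, 4, 15, 21, 23}
Abstract via predicates (bit_3(s)==1), (bit_1(s)==1):
  (0,0) <- {0, 4, 21}
  (0,1) <- {2, 3, 23}
  (1,1) <- {15}
Distinct abstract states = 3

3


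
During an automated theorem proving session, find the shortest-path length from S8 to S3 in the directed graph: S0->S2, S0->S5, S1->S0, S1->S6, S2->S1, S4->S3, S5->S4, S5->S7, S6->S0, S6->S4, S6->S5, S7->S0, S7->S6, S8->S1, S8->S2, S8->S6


BFS layer-by-layer from S8:
  dist 0: {S8}
  dist 1: {S1, S2, S6}
  dist 2: {S0, S4, S5}
  dist 3: {S3, S7}
  -> S3 reached at distance 3
Shortest path length = 3

3


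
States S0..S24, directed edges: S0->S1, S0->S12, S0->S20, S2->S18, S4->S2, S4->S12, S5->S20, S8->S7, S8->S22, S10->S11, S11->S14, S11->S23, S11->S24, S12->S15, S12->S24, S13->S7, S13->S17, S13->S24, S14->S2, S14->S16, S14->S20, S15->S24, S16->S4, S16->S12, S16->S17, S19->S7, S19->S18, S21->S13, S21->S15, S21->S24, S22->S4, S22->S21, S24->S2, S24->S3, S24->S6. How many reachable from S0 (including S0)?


BFS from S0:
  layer 0: {S0}
  layer 1: {S1, S12, S20}
  layer 2: {S15, S24}
  layer 3: {S2, S3, S6}
  layer 4: {S18}
Reachable set: {S0, S1, S2, S3, S6, S12, S15, S18, S20, S24}
Count = 10

10


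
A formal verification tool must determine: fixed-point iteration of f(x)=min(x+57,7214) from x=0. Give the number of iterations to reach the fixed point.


Step 1: x=0, cap=7214, increment=57
Step 2: x grows by 57 each step until capped at 7214; fixed point is x=7214
Step 3: iterations = ceil(7214/57) = 127

127


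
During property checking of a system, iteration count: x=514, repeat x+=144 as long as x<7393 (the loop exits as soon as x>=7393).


Step 1: x goes from 514 toward 7393 by 144; the body runs while x<7393, so iterations = ceil((bound-start)/step)
Step 2: Distance=6879
Step 3: ceil(6879/144)=48

48


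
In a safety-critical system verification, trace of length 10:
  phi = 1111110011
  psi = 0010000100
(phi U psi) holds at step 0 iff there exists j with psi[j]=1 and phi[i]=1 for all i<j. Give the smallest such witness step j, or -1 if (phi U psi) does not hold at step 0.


(phi U psi) at 0: need smallest j with psi[j]=1 and phi[i]=1 for all i in [0,j).
Scan from step 0:
  step 0: phi=1, psi=0 -> continue
  step 1: phi=1, psi=0 -> continue
  step 2: psi=1 and phi held for [0,2) -> witness found
Witness step = 2

2


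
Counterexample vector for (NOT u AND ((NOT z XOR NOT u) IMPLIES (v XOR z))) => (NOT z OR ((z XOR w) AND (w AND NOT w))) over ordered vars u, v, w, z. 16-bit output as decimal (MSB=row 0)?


F1 = (NOT u AND ((NOT z XOR NOT u) IMPLIES (v XOR z)))
F2 = (NOT z OR ((z XOR w) AND (w AND NOT w)))
Counterexample to F1=>F2 is where F1=1 and F2=0.
Evaluate each row (bits = u,v,w,z, MSB first):
  row 0 [0000]: F1=1 F2=1 -> F1&~F2 -> 0
  row 1 [0001]: F1=1 F2=0 -> F1&~F2 -> 1
  row 2 [0010]: F1=1 F2=1 -> F1&~F2 -> 0
  row 3 [0011]: F1=1 F2=0 -> F1&~F2 -> 1
  row 4 [0100]: F1=1 F2=1 -> F1&~F2 -> 0
  row 5 [0101]: F1=0 F2=0 -> F1&~F2 -> 0
  row 6 [0110]: F1=1 F2=1 -> F1&~F2 -> 0
  row 7 [0111]: F1=0 F2=0 -> F1&~F2 -> 0
  row 8 [1000]: F1=0 F2=1 -> F1&~F2 -> 0
  row 9 [1001]: F1=0 F2=0 -> F1&~F2 -> 0
  row 10 [1010]: F1=0 F2=1 -> F1&~F2 -> 0
  row 11 [1011]: F1=0 F2=0 -> F1&~F2 -> 0
  row 12 [1100]: F1=0 F2=1 -> F1&~F2 -> 0
  row 13 [1101]: F1=0 F2=0 -> F1&~F2 -> 0
  row 14 [1110]: F1=0 F2=1 -> F1&~F2 -> 0
  row 15 [1111]: F1=0 F2=0 -> F1&~F2 -> 0
Full result column, 4 rows per line (u,v fixed per line; w,z runs 00..11 left to right):
  rows 0-3 [u,v=00]: 0101  = hex 5
  rows 4-7 [u,v=01]: 0000  = hex 0
  rows 8-11 [u,v=10]: 0000  = hex 0
  rows 12-15 [u,v=11]: 0000  = hex 0
Counterexample vector (row 0 .. row 15) = 0101000000000000
Output column grouped in 4s = 0101 0000 0000 0000 = 0x5000
Convert to decimal digit by digit (value = value*16 + digit):
  5 -> 5
  5*16 + 0 = 80
  80*16 + 0 = 1280
  1280*16 + 0 = 20480
Decimal = 20480

20480


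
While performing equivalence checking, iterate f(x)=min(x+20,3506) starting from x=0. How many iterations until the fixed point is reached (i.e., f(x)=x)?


Step 1: x=0, cap=3506, increment=20
Step 2: x grows by 20 each step until capped at 3506; fixed point is x=3506
Step 3: iterations = ceil(3506/20) = 176

176


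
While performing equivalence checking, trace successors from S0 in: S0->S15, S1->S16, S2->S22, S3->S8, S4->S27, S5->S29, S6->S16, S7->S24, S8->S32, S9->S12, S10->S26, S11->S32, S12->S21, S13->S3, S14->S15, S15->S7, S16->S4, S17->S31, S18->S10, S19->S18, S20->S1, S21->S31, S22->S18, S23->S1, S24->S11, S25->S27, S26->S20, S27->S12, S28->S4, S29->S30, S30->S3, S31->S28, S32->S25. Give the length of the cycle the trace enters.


Trace from S0 until a state repeats:
  S0 -> S15 -> S7 -> S24 -> S11 -> S32 -> S25 -> S27 -> S12 -> S21 -> S31 -> S28 -> S4 -> S27
S27 first seen at step 7, revisited at step 13.
Cycle length = 13 - 7 = 6

6


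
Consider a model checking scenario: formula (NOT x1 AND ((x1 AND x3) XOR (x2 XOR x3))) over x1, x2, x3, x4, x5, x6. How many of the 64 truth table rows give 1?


Formula: (NOT x1 AND ((x1 AND x3) XOR (x2 XOR x3))) over 6 vars (64 rows)
Evaluate each row (x1, x2, x3, x4, x5, x6 as bits, MSB first):
  row 0 [000000]: (NOT 0 AND ((0 AND 0) XOR (0 XOR 0))) -> 0
  row 1 [000001]: (NOT 0 AND ((0 AND 0) XOR (0 XOR 0))) -> 0
  row 2 [000010]: (NOT 0 AND ((0 AND 0) XOR (0 XOR 0))) -> 0
  row 3 [000011]: (NOT 0 AND ((0 AND 0) XOR (0 XOR 0))) -> 0
  row 4 [000100]: (NOT 0 AND ((0 AND 0) XOR (0 XOR 0))) -> 0
  (every remaining row is evaluated the same way; all 64 results are listed next)
Full result column, 8 rows per line (x1,x2,x3 fixed per line; x4,x5,x6 runs 000..111 left to right):
  rows 0-7 [x1,x2,x3=000]: 00000000  (ones: 0)
  rows 8-15 [x1,x2,x3=001]: 11111111  (ones: 8)
  rows 16-23 [x1,x2,x3=010]: 11111111  (ones: 8)
  rows 24-31 [x1,x2,x3=011]: 00000000  (ones: 0)
  rows 32-39 [x1,x2,x3=100]: 00000000  (ones: 0)
  rows 40-47 [x1,x2,x3=101]: 00000000  (ones: 0)
  rows 48-55 [x1,x2,x3=110]: 00000000  (ones: 0)
  rows 56-63 [x1,x2,x3=111]: 00000000  (ones: 0)
Count of 1-rows = 0+8+8+0+0+0+0+0 = 16

16


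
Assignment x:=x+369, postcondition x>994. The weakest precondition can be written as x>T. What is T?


Formula: wp(x:=E, P) = P[E/x] (substitute E for x in postcondition)
Step 1: Postcondition: x>994
Step 2: Substitute x+369 for x: x+369>994
Step 3: Solve for x: x > 994-369 = 625

625


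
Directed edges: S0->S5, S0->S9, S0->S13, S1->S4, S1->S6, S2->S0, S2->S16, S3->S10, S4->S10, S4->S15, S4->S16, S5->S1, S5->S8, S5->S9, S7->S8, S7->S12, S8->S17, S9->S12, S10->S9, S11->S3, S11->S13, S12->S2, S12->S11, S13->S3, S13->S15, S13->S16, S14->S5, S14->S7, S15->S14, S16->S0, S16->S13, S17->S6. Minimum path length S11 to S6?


BFS layer-by-layer from S11:
  dist 0: {S11}
  dist 1: {S3, S13}
  dist 2: {S10, S15, S16}
  dist 3: {S0, S9, S14}
  dist 4: {S5, S7, S12}
  dist 5: {S1, S2, S8}
  dist 6: {S4, S6, S17}
  -> S6 reached at distance 6
Shortest path length = 6

6


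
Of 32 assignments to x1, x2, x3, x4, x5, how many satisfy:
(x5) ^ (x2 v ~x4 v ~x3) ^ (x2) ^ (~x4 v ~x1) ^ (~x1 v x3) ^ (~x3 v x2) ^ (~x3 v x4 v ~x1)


CNF with 7 clauses over 5 vars (32 assignments).
An assignment satisfies CNF iff every clause has >=1 true literal.
Check each row (bits = x1,x2,x3,x4,x5; clause T/F shown):
  row 0 [00000]: clauses=FTFTTTT -> 0
  row 1 [00001]: clauses=TTFTTTT -> 0
  row 2 [00010]: clauses=FTFTTTT -> 0
  row 3 [00011]: clauses=TTFTTTT -> 0
  row 4 [00100]: clauses=FTFTTFT -> 0
  row 5 [00101]: clauses=TTFTTFT -> 0
  row 6 [00110]: clauses=FFFTTFT -> 0
  row 7 [00111]: clauses=TFFTTFT -> 0
  row 8 [01000]: clauses=FTTTTTT -> 0
  row 9 [01001]: clauses=TTTTTTT -> 1
  row 10 [01010]: clauses=FTTTTTT -> 0
  row 11 [01011]: clauses=TTTTTTT -> 1
  row 12 [01100]: clauses=FTTTTTT -> 0
  row 13 [01101]: clauses=TTTTTTT -> 1
  row 14 [01110]: clauses=FTTTTTT -> 0
  row 15 [01111]: clauses=TTTTTTT -> 1
  row 16 [10000]: clauses=FTFTFTT -> 0
  row 17 [10001]: clauses=TTFTFTT -> 0
  row 18 [10010]: clauses=FTFFFTT -> 0
  row 19 [10011]: clauses=TTFFFTT -> 0
  row 20 [10100]: clauses=FTFTTFF -> 0
  row 21 [10101]: clauses=TTFTTFF -> 0
  row 22 [10110]: clauses=FFFFTFT -> 0
  row 23 [10111]: clauses=TFFFTFT -> 0
  row 24 [11000]: clauses=FTTTFTT -> 0
  row 25 [11001]: clauses=TTTTFTT -> 0
  row 26 [11010]: clauses=FTTFFTT -> 0
  row 27 [11011]: clauses=TTTFFTT -> 0
  row 28 [11100]: clauses=FTTTTTF -> 0
  row 29 [11101]: clauses=TTTTTTF -> 0
  row 30 [11110]: clauses=FTTFTTT -> 0
  row 31 [11111]: clauses=TTTFTTT -> 0
Full result column, 8 rows per line (x1,x2 fixed per line; x3,x4,x5 runs 000..111 left to right):
  rows 0-7 [x1,x2=00]: 00000000  (ones: 0)
  rows 8-15 [x1,x2=01]: 01010101  (ones: 4)
  rows 16-23 [x1,x2=10]: 00000000  (ones: 0)
  rows 24-31 [x1,x2=11]: 00000000  (ones: 0)
Satisfying assignments = 0+4+0+0 = 4

4


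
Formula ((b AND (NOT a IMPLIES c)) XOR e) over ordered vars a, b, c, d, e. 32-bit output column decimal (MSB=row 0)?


Formula: ((b AND (NOT a IMPLIES c)) XOR e) over a, b, c, d, e (32 rows)
Evaluate each row (bits = a,b,c,d,e, MSB first):
  row 0 [00000]: ((0 AND (NOT 0 IMPLIES 0)) XOR 0) -> 0
  row 1 [00001]: ((0 AND (NOT 0 IMPLIES 0)) XOR 1) -> 1
  row 2 [00010]: ((0 AND (NOT 0 IMPLIES 0)) XOR 0) -> 0
  row 3 [00011]: ((0 AND (NOT 0 IMPLIES 0)) XOR 1) -> 1
  row 4 [00100]: ((0 AND (NOT 0 IMPLIES 1)) XOR 0) -> 0
  row 5 [00101]: ((0 AND (NOT 0 IMPLIES 1)) XOR 1) -> 1
  row 6 [00110]: ((0 AND (NOT 0 IMPLIES 1)) XOR 0) -> 0
  row 7 [00111]: ((0 AND (NOT 0 IMPLIES 1)) XOR 1) -> 1
  row 8 [01000]: ((1 AND (NOT 0 IMPLIES 0)) XOR 0) -> 0
  row 9 [01001]: ((1 AND (NOT 0 IMPLIES 0)) XOR 1) -> 1
  row 10 [01010]: ((1 AND (NOT 0 IMPLIES 0)) XOR 0) -> 0
  row 11 [01011]: ((1 AND (NOT 0 IMPLIES 0)) XOR 1) -> 1
  row 12 [01100]: ((1 AND (NOT 0 IMPLIES 1)) XOR 0) -> 1
  row 13 [01101]: ((1 AND (NOT 0 IMPLIES 1)) XOR 1) -> 0
  row 14 [01110]: ((1 AND (NOT 0 IMPLIES 1)) XOR 0) -> 1
  row 15 [01111]: ((1 AND (NOT 0 IMPLIES 1)) XOR 1) -> 0
  row 16 [10000]: ((0 AND (NOT 1 IMPLIES 0)) XOR 0) -> 0
  row 17 [10001]: ((0 AND (NOT 1 IMPLIES 0)) XOR 1) -> 1
  row 18 [10010]: ((0 AND (NOT 1 IMPLIES 0)) XOR 0) -> 0
  row 19 [10011]: ((0 AND (NOT 1 IMPLIES 0)) XOR 1) -> 1
  row 20 [10100]: ((0 AND (NOT 1 IMPLIES 1)) XOR 0) -> 0
  row 21 [10101]: ((0 AND (NOT 1 IMPLIES 1)) XOR 1) -> 1
  row 22 [10110]: ((0 AND (NOT 1 IMPLIES 1)) XOR 0) -> 0
  row 23 [10111]: ((0 AND (NOT 1 IMPLIES 1)) XOR 1) -> 1
  row 24 [11000]: ((1 AND (NOT 1 IMPLIES 0)) XOR 0) -> 1
  row 25 [11001]: ((1 AND (NOT 1 IMPLIES 0)) XOR 1) -> 0
  row 26 [11010]: ((1 AND (NOT 1 IMPLIES 0)) XOR 0) -> 1
  row 27 [11011]: ((1 AND (NOT 1 IMPLIES 0)) XOR 1) -> 0
  row 28 [11100]: ((1 AND (NOT 1 IMPLIES 1)) XOR 0) -> 1
  row 29 [11101]: ((1 AND (NOT 1 IMPLIES 1)) XOR 1) -> 0
  row 30 [11110]: ((1 AND (NOT 1 IMPLIES 1)) XOR 0) -> 1
  row 31 [11111]: ((1 AND (NOT 1 IMPLIES 1)) XOR 1) -> 0
Full result column, 4 rows per line (a,b,c fixed per line; d,e runs 00..11 left to right):
  rows 0-3 [a,b,c=000]: 0101  = hex 5
  rows 4-7 [a,b,c=001]: 0101  = hex 5
  rows 8-11 [a,b,c=010]: 0101  = hex 5
  rows 12-15 [a,b,c=011]: 1010  = hex A
  rows 16-19 [a,b,c=100]: 0101  = hex 5
  rows 20-23 [a,b,c=101]: 0101  = hex 5
  rows 24-27 [a,b,c=110]: 1010  = hex A
  rows 28-31 [a,b,c=111]: 1010  = hex A
Output column (row 0 .. row 31) = 01010101010110100101010110101010
Output column grouped in 4s = 0101 0101 0101 1010 0101 0101 1010 1010 = 0x555A55AA
Convert to decimal digit by digit (value = value*16 + digit):
  5 -> 5
  5*16 + 5 = 85
  85*16 + 5 = 1365
  1365*16 + 10 (A) = 21850
  21850*16 + 5 = 349605
  349605*16 + 5 = 5593685
  5593685*16 + 10 (A) = 89498970
  89498970*16 + 10 (A) = 1431983530
Decimal = 1431983530

1431983530


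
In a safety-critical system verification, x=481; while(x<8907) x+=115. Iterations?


Step 1: x goes from 481 toward 8907 by 115; the body runs while x<8907, so iterations = ceil((bound-start)/step)
Step 2: Distance=8426
Step 3: ceil(8426/115)=74

74


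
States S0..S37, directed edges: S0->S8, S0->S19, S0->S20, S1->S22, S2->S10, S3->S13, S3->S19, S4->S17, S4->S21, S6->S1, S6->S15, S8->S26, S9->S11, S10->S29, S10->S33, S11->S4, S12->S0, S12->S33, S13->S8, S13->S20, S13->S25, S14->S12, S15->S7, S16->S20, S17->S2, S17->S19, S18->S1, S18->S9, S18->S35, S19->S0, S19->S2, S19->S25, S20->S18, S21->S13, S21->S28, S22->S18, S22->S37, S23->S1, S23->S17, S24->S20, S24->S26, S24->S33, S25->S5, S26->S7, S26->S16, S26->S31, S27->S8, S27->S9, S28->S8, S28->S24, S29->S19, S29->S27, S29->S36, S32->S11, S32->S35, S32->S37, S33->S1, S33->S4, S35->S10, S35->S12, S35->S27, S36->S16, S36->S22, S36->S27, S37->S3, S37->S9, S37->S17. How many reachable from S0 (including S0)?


BFS from S0:
  layer 0: {S0}
  layer 1: {S8, S19, S20}
  layer 2: {S2, S18, S25, S26}
  layer 3: {S1, S5, S7, S9, S10, S16, S31, S35}
  layer 4: {S11, S12, S22, S27, S29, S33}
  layer 5: {S4, S36, S37}
  layer 6: {S3, S17, S21}
  layer 7: {S13, S28}
  layer 8: {S24}
Reachable set: {S0, S1, S2, S3, S4, S5, S7, S8, S9, S10, S11, S12, S13, S16, S17, S18, S19, S20, S21, S22, S24, S25, S26, S27, S28, S29, S31, S33, S35, S36, S37}
Count = 31

31


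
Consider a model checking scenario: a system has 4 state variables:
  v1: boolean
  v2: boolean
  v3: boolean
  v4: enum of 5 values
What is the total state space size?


State space = product of domain sizes of all variables.
Domain sizes:
  v1 (boolean): 2
  v2 (boolean): 2
  v3 (boolean): 2
  v4 (enum of 5 values): 5
Product = 2 * 2 * 2 * 5 = 40

40


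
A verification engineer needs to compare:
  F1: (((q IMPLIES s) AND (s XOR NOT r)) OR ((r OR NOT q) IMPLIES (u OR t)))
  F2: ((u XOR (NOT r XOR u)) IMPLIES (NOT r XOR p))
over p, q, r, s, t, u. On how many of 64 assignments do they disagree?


F1 = (((q IMPLIES s) AND (s XOR NOT r)) OR ((r OR NOT q) IMPLIES (u OR t)))
F2 = ((u XOR (NOT r XOR u)) IMPLIES (NOT r XOR p))
Evaluate both on each of 64 rows (bits = p,q,r,s,t,u):
  row 0 [000000]: F1=1 F2=1 -> 0
  row 1 [000001]: F1=1 F2=1 -> 0
  row 2 [000010]: F1=1 F2=1 -> 0
  row 3 [000011]: F1=1 F2=1 -> 0
  row 4 [000100]: F1=0 F2=1 (differ) -> 1
  (every remaining row is evaluated the same way; all 64 results are listed next)
Full result column, 8 rows per line (p,q,r fixed per line; s,t,u runs 000..111 left to right):
  rows 0-7 [p,q,r=000]: 00001000  (ones: 1)
  rows 8-15 [p,q,r=001]: 10000000  (ones: 1)
  rows 16-23 [p,q,r=010]: 00000000  (ones: 0)
  rows 24-31 [p,q,r=011]: 10000000  (ones: 1)
  rows 32-39 [p,q,r=100]: 11110111  (ones: 7)
  rows 40-47 [p,q,r=101]: 10000000  (ones: 1)
  rows 48-55 [p,q,r=110]: 11111111  (ones: 8)
  rows 56-63 [p,q,r=111]: 10000000  (ones: 1)
Disagreements = 1+1+0+1+7+1+8+1 = 20

20


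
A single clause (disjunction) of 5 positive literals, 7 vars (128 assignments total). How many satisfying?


Step 1: Total=2^7=128
Step 2: Unsat when all 5 false: 2^2=4
Step 3: Sat=128-4=124

124


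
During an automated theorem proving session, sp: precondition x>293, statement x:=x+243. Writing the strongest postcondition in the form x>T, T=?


Formula: sp(P, x:=E) = exists old_x. (x = E[old_x/x]) AND P[old_x/x] (old_x is the value of x before the assignment; eliminate old_x by solving x = E[old_x/x] for old_x)
Step 1: Precondition P: x>293, i.e. old_x > 293
Step 2: Assignment gives x = old_x + 243, so old_x = x - 243
Step 3: Substitute into P: x - 243 > 293
Step 4: Simplify: x > 293+243 = 536

536


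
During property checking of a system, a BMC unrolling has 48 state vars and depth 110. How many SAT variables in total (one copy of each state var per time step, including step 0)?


BMC unrolls to depth k, creating one copy of each state var for steps 0..k.
Step count = 110 + 1 = 111 (steps 0 through 110)
Vars per step = 48
Total = 48 * 111 = 5328

5328


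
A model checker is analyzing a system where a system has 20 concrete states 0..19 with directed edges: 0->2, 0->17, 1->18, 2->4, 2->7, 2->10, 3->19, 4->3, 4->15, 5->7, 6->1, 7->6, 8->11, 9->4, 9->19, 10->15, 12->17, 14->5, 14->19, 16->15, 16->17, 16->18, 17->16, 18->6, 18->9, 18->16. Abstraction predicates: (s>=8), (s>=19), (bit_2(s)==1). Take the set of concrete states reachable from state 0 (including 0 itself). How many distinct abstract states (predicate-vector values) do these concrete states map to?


BFS from 0:
Concrete reachable: {0, 1, 2, 3, 4, 6, 7, 9, 10, 15, 16, 17, 18, 19}
Abstract via predicates (s>=8), (s>=19), (bit_2(s)==1):
  (0,0,0) <- {0, 1, 2, 3}
  (0,0,1) <- {4, 6, 7}
  (1,0,0) <- {9, 10, 16, 17, 18}
  (1,0,1) <- {15}
  (1,1,0) <- {19}
Distinct abstract states = 5

5


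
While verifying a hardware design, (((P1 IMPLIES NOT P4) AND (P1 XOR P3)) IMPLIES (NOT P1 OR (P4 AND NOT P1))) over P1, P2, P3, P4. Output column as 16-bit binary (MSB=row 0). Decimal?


Formula: (((P1 IMPLIES NOT P4) AND (P1 XOR P3)) IMPLIES (NOT P1 OR (P4 AND NOT P1))) over P1, P2, P3, P4 (16 rows)
Evaluate each row (bits = P1,P2,P3,P4, MSB first):
  row 0 [0000]: (((0 IMPLIES NOT 0) AND (0 XOR 0)) IMPLIES (NOT 0 OR (0 AND NOT 0))) -> 1
  row 1 [0001]: (((0 IMPLIES NOT 1) AND (0 XOR 0)) IMPLIES (NOT 0 OR (1 AND NOT 0))) -> 1
  row 2 [0010]: (((0 IMPLIES NOT 0) AND (0 XOR 1)) IMPLIES (NOT 0 OR (0 AND NOT 0))) -> 1
  row 3 [0011]: (((0 IMPLIES NOT 1) AND (0 XOR 1)) IMPLIES (NOT 0 OR (1 AND NOT 0))) -> 1
  row 4 [0100]: (((0 IMPLIES NOT 0) AND (0 XOR 0)) IMPLIES (NOT 0 OR (0 AND NOT 0))) -> 1
  row 5 [0101]: (((0 IMPLIES NOT 1) AND (0 XOR 0)) IMPLIES (NOT 0 OR (1 AND NOT 0))) -> 1
  row 6 [0110]: (((0 IMPLIES NOT 0) AND (0 XOR 1)) IMPLIES (NOT 0 OR (0 AND NOT 0))) -> 1
  row 7 [0111]: (((0 IMPLIES NOT 1) AND (0 XOR 1)) IMPLIES (NOT 0 OR (1 AND NOT 0))) -> 1
  row 8 [1000]: (((1 IMPLIES NOT 0) AND (1 XOR 0)) IMPLIES (NOT 1 OR (0 AND NOT 1))) -> 0
  row 9 [1001]: (((1 IMPLIES NOT 1) AND (1 XOR 0)) IMPLIES (NOT 1 OR (1 AND NOT 1))) -> 1
  row 10 [1010]: (((1 IMPLIES NOT 0) AND (1 XOR 1)) IMPLIES (NOT 1 OR (0 AND NOT 1))) -> 1
  row 11 [1011]: (((1 IMPLIES NOT 1) AND (1 XOR 1)) IMPLIES (NOT 1 OR (1 AND NOT 1))) -> 1
  row 12 [1100]: (((1 IMPLIES NOT 0) AND (1 XOR 0)) IMPLIES (NOT 1 OR (0 AND NOT 1))) -> 0
  row 13 [1101]: (((1 IMPLIES NOT 1) AND (1 XOR 0)) IMPLIES (NOT 1 OR (1 AND NOT 1))) -> 1
  row 14 [1110]: (((1 IMPLIES NOT 0) AND (1 XOR 1)) IMPLIES (NOT 1 OR (0 AND NOT 1))) -> 1
  row 15 [1111]: (((1 IMPLIES NOT 1) AND (1 XOR 1)) IMPLIES (NOT 1 OR (1 AND NOT 1))) -> 1
Full result column, 4 rows per line (P1,P2 fixed per line; P3,P4 runs 00..11 left to right):
  rows 0-3 [P1,P2=00]: 1111  = hex F
  rows 4-7 [P1,P2=01]: 1111  = hex F
  rows 8-11 [P1,P2=10]: 0111  = hex 7
  rows 12-15 [P1,P2=11]: 0111  = hex 7
Output column (row 0 .. row 15) = 1111111101110111
Output column grouped in 4s = 1111 1111 0111 0111 = 0xFF77
Convert to decimal digit by digit (value = value*16 + digit):
  F -> 15
  15*16 + 15 (F) = 255
  255*16 + 7 = 4087
  4087*16 + 7 = 65399
Decimal = 65399

65399


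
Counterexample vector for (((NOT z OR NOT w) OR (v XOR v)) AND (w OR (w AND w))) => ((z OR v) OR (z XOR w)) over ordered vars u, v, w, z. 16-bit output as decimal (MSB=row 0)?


F1 = (((NOT z OR NOT w) OR (v XOR v)) AND (w OR (w AND w)))
F2 = ((z OR v) OR (z XOR w))
Counterexample to F1=>F2 is where F1=1 and F2=0.
Evaluate each row (bits = u,v,w,z, MSB first):
  row 0 [0000]: F1=0 F2=0 -> F1&~F2 -> 0
  row 1 [0001]: F1=0 F2=1 -> F1&~F2 -> 0
  row 2 [0010]: F1=1 F2=1 -> F1&~F2 -> 0
  row 3 [0011]: F1=0 F2=1 -> F1&~F2 -> 0
  row 4 [0100]: F1=0 F2=1 -> F1&~F2 -> 0
  row 5 [0101]: F1=0 F2=1 -> F1&~F2 -> 0
  row 6 [0110]: F1=1 F2=1 -> F1&~F2 -> 0
  row 7 [0111]: F1=0 F2=1 -> F1&~F2 -> 0
  row 8 [1000]: F1=0 F2=0 -> F1&~F2 -> 0
  row 9 [1001]: F1=0 F2=1 -> F1&~F2 -> 0
  row 10 [1010]: F1=1 F2=1 -> F1&~F2 -> 0
  row 11 [1011]: F1=0 F2=1 -> F1&~F2 -> 0
  row 12 [1100]: F1=0 F2=1 -> F1&~F2 -> 0
  row 13 [1101]: F1=0 F2=1 -> F1&~F2 -> 0
  row 14 [1110]: F1=1 F2=1 -> F1&~F2 -> 0
  row 15 [1111]: F1=0 F2=1 -> F1&~F2 -> 0
Full result column, 4 rows per line (u,v fixed per line; w,z runs 00..11 left to right):
  rows 0-3 [u,v=00]: 0000  = hex 0
  rows 4-7 [u,v=01]: 0000  = hex 0
  rows 8-11 [u,v=10]: 0000  = hex 0
  rows 12-15 [u,v=11]: 0000  = hex 0
Counterexample vector (row 0 .. row 15) = 0000000000000000
Output column grouped in 4s = 0000 0000 0000 0000 = 0x0000
Convert to decimal digit by digit (value = value*16 + digit):
  0 -> 0
  0*16 + 0 = 0
  0*16 + 0 = 0
  0*16 + 0 = 0
Decimal = 0

0


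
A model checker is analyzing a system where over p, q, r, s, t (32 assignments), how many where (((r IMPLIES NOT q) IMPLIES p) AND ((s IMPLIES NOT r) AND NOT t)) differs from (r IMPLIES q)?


F1 = (((r IMPLIES NOT q) IMPLIES p) AND ((s IMPLIES NOT r) AND NOT t))
F2 = (r IMPLIES q)
Evaluate both on each of 32 rows (bits = p,q,r,s,t):
  row 0 [00000]: F1=0 F2=1 (differ) -> 1
  row 1 [00001]: F1=0 F2=1 (differ) -> 1
  row 2 [00010]: F1=0 F2=1 (differ) -> 1
  row 3 [00011]: F1=0 F2=1 (differ) -> 1
  row 4 [00100]: F1=0 F2=0 -> 0
  row 5 [00101]: F1=0 F2=0 -> 0
  row 6 [00110]: F1=0 F2=0 -> 0
  row 7 [00111]: F1=0 F2=0 -> 0
  row 8 [01000]: F1=0 F2=1 (differ) -> 1
  row 9 [01001]: F1=0 F2=1 (differ) -> 1
  row 10 [01010]: F1=0 F2=1 (differ) -> 1
  row 11 [01011]: F1=0 F2=1 (differ) -> 1
  row 12 [01100]: F1=1 F2=1 -> 0
  row 13 [01101]: F1=0 F2=1 (differ) -> 1
  row 14 [01110]: F1=0 F2=1 (differ) -> 1
  row 15 [01111]: F1=0 F2=1 (differ) -> 1
  row 16 [10000]: F1=1 F2=1 -> 0
  row 17 [10001]: F1=0 F2=1 (differ) -> 1
  row 18 [10010]: F1=1 F2=1 -> 0
  row 19 [10011]: F1=0 F2=1 (differ) -> 1
  row 20 [10100]: F1=1 F2=0 (differ) -> 1
  row 21 [10101]: F1=0 F2=0 -> 0
  row 22 [10110]: F1=0 F2=0 -> 0
  row 23 [10111]: F1=0 F2=0 -> 0
  row 24 [11000]: F1=1 F2=1 -> 0
  row 25 [11001]: F1=0 F2=1 (differ) -> 1
  row 26 [11010]: F1=1 F2=1 -> 0
  row 27 [11011]: F1=0 F2=1 (differ) -> 1
  row 28 [11100]: F1=1 F2=1 -> 0
  row 29 [11101]: F1=0 F2=1 (differ) -> 1
  row 30 [11110]: F1=0 F2=1 (differ) -> 1
  row 31 [11111]: F1=0 F2=1 (differ) -> 1
Full result column, 8 rows per line (p,q fixed per line; r,s,t runs 000..111 left to right):
  rows 0-7 [p,q=00]: 11110000  (ones: 4)
  rows 8-15 [p,q=01]: 11110111  (ones: 7)
  rows 16-23 [p,q=10]: 01011000  (ones: 3)
  rows 24-31 [p,q=11]: 01010111  (ones: 5)
Disagreements = 4+7+3+5 = 19

19


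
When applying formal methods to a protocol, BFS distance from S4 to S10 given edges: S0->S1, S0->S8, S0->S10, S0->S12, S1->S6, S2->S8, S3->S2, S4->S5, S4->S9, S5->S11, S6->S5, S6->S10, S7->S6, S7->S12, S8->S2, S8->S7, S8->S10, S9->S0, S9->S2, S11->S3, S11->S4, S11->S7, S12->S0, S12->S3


BFS layer-by-layer from S4:
  dist 0: {S4}
  dist 1: {S5, S9}
  dist 2: {S0, S2, S11}
  dist 3: {S1, S3, S7, S8, S10, S12}
  -> S10 reached at distance 3
Shortest path length = 3

3


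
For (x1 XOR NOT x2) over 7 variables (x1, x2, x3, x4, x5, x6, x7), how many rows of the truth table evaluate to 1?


Formula: (x1 XOR NOT x2) over 7 vars (128 rows)
Evaluate each row (x1, x2, x3, x4, x5, x6, x7 as bits, MSB first):
  row 0 [0000000]: (0 XOR NOT 0) -> 1
  row 1 [0000001]: (0 XOR NOT 0) -> 1
  row 2 [0000010]: (0 XOR NOT 0) -> 1
  row 3 [0000011]: (0 XOR NOT 0) -> 1
  row 4 [0000100]: (0 XOR NOT 0) -> 1
  (every remaining row is evaluated the same way; all 128 results are listed next)
Full result column, 8 rows per line (x1,x2,x3,x4 fixed per line; x5,x6,x7 runs 000..111 left to right):
  rows 0-7 [x1,x2,x3,x4=0000]: 11111111  (ones: 8)
  rows 8-15 [x1,x2,x3,x4=0001]: 11111111  (ones: 8)
  rows 16-23 [x1,x2,x3,x4=0010]: 11111111  (ones: 8)
  rows 24-31 [x1,x2,x3,x4=0011]: 11111111  (ones: 8)
  rows 32-39 [x1,x2,x3,x4=0100]: 00000000  (ones: 0)
  rows 40-47 [x1,x2,x3,x4=0101]: 00000000  (ones: 0)
  rows 48-55 [x1,x2,x3,x4=0110]: 00000000  (ones: 0)
  rows 56-63 [x1,x2,x3,x4=0111]: 00000000  (ones: 0)
  rows 64-71 [x1,x2,x3,x4=1000]: 00000000  (ones: 0)
  rows 72-79 [x1,x2,x3,x4=1001]: 00000000  (ones: 0)
  rows 80-87 [x1,x2,x3,x4=1010]: 00000000  (ones: 0)
  rows 88-95 [x1,x2,x3,x4=1011]: 00000000  (ones: 0)
  rows 96-103 [x1,x2,x3,x4=1100]: 11111111  (ones: 8)
  rows 104-111 [x1,x2,x3,x4=1101]: 11111111  (ones: 8)
  rows 112-119 [x1,x2,x3,x4=1110]: 11111111  (ones: 8)
  rows 120-127 [x1,x2,x3,x4=1111]: 11111111  (ones: 8)
Count of 1-rows = 8+8+8+8+0+0+0+0+0+0+0+0+8+8+8+8 = 64

64


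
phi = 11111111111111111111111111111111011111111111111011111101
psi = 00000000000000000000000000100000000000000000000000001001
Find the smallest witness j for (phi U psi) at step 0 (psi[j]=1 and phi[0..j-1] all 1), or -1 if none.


(phi U psi) at 0: need smallest j with psi[j]=1 and phi[i]=1 for all i in [0,j).
Scan from step 0:
  step 0: phi=1, psi=0 -> continue
  step 1: phi=1, psi=0 -> continue
  step 2: phi=1, psi=0 -> continue
  step 3: phi=1, psi=0 -> continue
  step 26: psi=1 and phi held for [0,26) -> witness found
Witness step = 26

26


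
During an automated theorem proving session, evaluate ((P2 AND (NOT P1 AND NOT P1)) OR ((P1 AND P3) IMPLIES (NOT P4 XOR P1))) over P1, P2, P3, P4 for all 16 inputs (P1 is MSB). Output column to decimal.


Formula: ((P2 AND (NOT P1 AND NOT P1)) OR ((P1 AND P3) IMPLIES (NOT P4 XOR P1))) over P1, P2, P3, P4 (16 rows)
Evaluate each row (bits = P1,P2,P3,P4, MSB first):
  row 0 [0000]: ((0 AND (NOT 0 AND NOT 0)) OR ((0 AND 0) IMPLIES (NOT 0 XOR 0))) -> 1
  row 1 [0001]: ((0 AND (NOT 0 AND NOT 0)) OR ((0 AND 0) IMPLIES (NOT 1 XOR 0))) -> 1
  row 2 [0010]: ((0 AND (NOT 0 AND NOT 0)) OR ((0 AND 1) IMPLIES (NOT 0 XOR 0))) -> 1
  row 3 [0011]: ((0 AND (NOT 0 AND NOT 0)) OR ((0 AND 1) IMPLIES (NOT 1 XOR 0))) -> 1
  row 4 [0100]: ((1 AND (NOT 0 AND NOT 0)) OR ((0 AND 0) IMPLIES (NOT 0 XOR 0))) -> 1
  row 5 [0101]: ((1 AND (NOT 0 AND NOT 0)) OR ((0 AND 0) IMPLIES (NOT 1 XOR 0))) -> 1
  row 6 [0110]: ((1 AND (NOT 0 AND NOT 0)) OR ((0 AND 1) IMPLIES (NOT 0 XOR 0))) -> 1
  row 7 [0111]: ((1 AND (NOT 0 AND NOT 0)) OR ((0 AND 1) IMPLIES (NOT 1 XOR 0))) -> 1
  row 8 [1000]: ((0 AND (NOT 1 AND NOT 1)) OR ((1 AND 0) IMPLIES (NOT 0 XOR 1))) -> 1
  row 9 [1001]: ((0 AND (NOT 1 AND NOT 1)) OR ((1 AND 0) IMPLIES (NOT 1 XOR 1))) -> 1
  row 10 [1010]: ((0 AND (NOT 1 AND NOT 1)) OR ((1 AND 1) IMPLIES (NOT 0 XOR 1))) -> 0
  row 11 [1011]: ((0 AND (NOT 1 AND NOT 1)) OR ((1 AND 1) IMPLIES (NOT 1 XOR 1))) -> 1
  row 12 [1100]: ((1 AND (NOT 1 AND NOT 1)) OR ((1 AND 0) IMPLIES (NOT 0 XOR 1))) -> 1
  row 13 [1101]: ((1 AND (NOT 1 AND NOT 1)) OR ((1 AND 0) IMPLIES (NOT 1 XOR 1))) -> 1
  row 14 [1110]: ((1 AND (NOT 1 AND NOT 1)) OR ((1 AND 1) IMPLIES (NOT 0 XOR 1))) -> 0
  row 15 [1111]: ((1 AND (NOT 1 AND NOT 1)) OR ((1 AND 1) IMPLIES (NOT 1 XOR 1))) -> 1
Full result column, 4 rows per line (P1,P2 fixed per line; P3,P4 runs 00..11 left to right):
  rows 0-3 [P1,P2=00]: 1111  = hex F
  rows 4-7 [P1,P2=01]: 1111  = hex F
  rows 8-11 [P1,P2=10]: 1101  = hex D
  rows 12-15 [P1,P2=11]: 1101  = hex D
Output column (row 0 .. row 15) = 1111111111011101
Output column grouped in 4s = 1111 1111 1101 1101 = 0xFFDD
Convert to decimal digit by digit (value = value*16 + digit):
  F -> 15
  15*16 + 15 (F) = 255
  255*16 + 13 (D) = 4093
  4093*16 + 13 (D) = 65501
Decimal = 65501

65501


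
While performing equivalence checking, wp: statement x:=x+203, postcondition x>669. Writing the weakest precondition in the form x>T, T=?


Formula: wp(x:=E, P) = P[E/x] (substitute E for x in postcondition)
Step 1: Postcondition: x>669
Step 2: Substitute x+203 for x: x+203>669
Step 3: Solve for x: x > 669-203 = 466

466


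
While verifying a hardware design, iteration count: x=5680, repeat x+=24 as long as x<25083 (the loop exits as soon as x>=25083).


Step 1: x goes from 5680 toward 25083 by 24; the body runs while x<25083, so iterations = ceil((bound-start)/step)
Step 2: Distance=19403
Step 3: ceil(19403/24)=809

809


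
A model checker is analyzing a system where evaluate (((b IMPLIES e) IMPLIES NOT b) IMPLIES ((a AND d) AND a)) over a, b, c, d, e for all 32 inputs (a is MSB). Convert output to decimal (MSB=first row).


Formula: (((b IMPLIES e) IMPLIES NOT b) IMPLIES ((a AND d) AND a)) over a, b, c, d, e (32 rows)
Evaluate each row (bits = a,b,c,d,e, MSB first):
  row 0 [00000]: (((0 IMPLIES 0) IMPLIES NOT 0) IMPLIES ((0 AND 0) AND 0)) -> 0
  row 1 [00001]: (((0 IMPLIES 1) IMPLIES NOT 0) IMPLIES ((0 AND 0) AND 0)) -> 0
  row 2 [00010]: (((0 IMPLIES 0) IMPLIES NOT 0) IMPLIES ((0 AND 1) AND 0)) -> 0
  row 3 [00011]: (((0 IMPLIES 1) IMPLIES NOT 0) IMPLIES ((0 AND 1) AND 0)) -> 0
  row 4 [00100]: (((0 IMPLIES 0) IMPLIES NOT 0) IMPLIES ((0 AND 0) AND 0)) -> 0
  row 5 [00101]: (((0 IMPLIES 1) IMPLIES NOT 0) IMPLIES ((0 AND 0) AND 0)) -> 0
  row 6 [00110]: (((0 IMPLIES 0) IMPLIES NOT 0) IMPLIES ((0 AND 1) AND 0)) -> 0
  row 7 [00111]: (((0 IMPLIES 1) IMPLIES NOT 0) IMPLIES ((0 AND 1) AND 0)) -> 0
  row 8 [01000]: (((1 IMPLIES 0) IMPLIES NOT 1) IMPLIES ((0 AND 0) AND 0)) -> 0
  row 9 [01001]: (((1 IMPLIES 1) IMPLIES NOT 1) IMPLIES ((0 AND 0) AND 0)) -> 1
  row 10 [01010]: (((1 IMPLIES 0) IMPLIES NOT 1) IMPLIES ((0 AND 1) AND 0)) -> 0
  row 11 [01011]: (((1 IMPLIES 1) IMPLIES NOT 1) IMPLIES ((0 AND 1) AND 0)) -> 1
  row 12 [01100]: (((1 IMPLIES 0) IMPLIES NOT 1) IMPLIES ((0 AND 0) AND 0)) -> 0
  row 13 [01101]: (((1 IMPLIES 1) IMPLIES NOT 1) IMPLIES ((0 AND 0) AND 0)) -> 1
  row 14 [01110]: (((1 IMPLIES 0) IMPLIES NOT 1) IMPLIES ((0 AND 1) AND 0)) -> 0
  row 15 [01111]: (((1 IMPLIES 1) IMPLIES NOT 1) IMPLIES ((0 AND 1) AND 0)) -> 1
  row 16 [10000]: (((0 IMPLIES 0) IMPLIES NOT 0) IMPLIES ((1 AND 0) AND 1)) -> 0
  row 17 [10001]: (((0 IMPLIES 1) IMPLIES NOT 0) IMPLIES ((1 AND 0) AND 1)) -> 0
  row 18 [10010]: (((0 IMPLIES 0) IMPLIES NOT 0) IMPLIES ((1 AND 1) AND 1)) -> 1
  row 19 [10011]: (((0 IMPLIES 1) IMPLIES NOT 0) IMPLIES ((1 AND 1) AND 1)) -> 1
  row 20 [10100]: (((0 IMPLIES 0) IMPLIES NOT 0) IMPLIES ((1 AND 0) AND 1)) -> 0
  row 21 [10101]: (((0 IMPLIES 1) IMPLIES NOT 0) IMPLIES ((1 AND 0) AND 1)) -> 0
  row 22 [10110]: (((0 IMPLIES 0) IMPLIES NOT 0) IMPLIES ((1 AND 1) AND 1)) -> 1
  row 23 [10111]: (((0 IMPLIES 1) IMPLIES NOT 0) IMPLIES ((1 AND 1) AND 1)) -> 1
  row 24 [11000]: (((1 IMPLIES 0) IMPLIES NOT 1) IMPLIES ((1 AND 0) AND 1)) -> 0
  row 25 [11001]: (((1 IMPLIES 1) IMPLIES NOT 1) IMPLIES ((1 AND 0) AND 1)) -> 1
  row 26 [11010]: (((1 IMPLIES 0) IMPLIES NOT 1) IMPLIES ((1 AND 1) AND 1)) -> 1
  row 27 [11011]: (((1 IMPLIES 1) IMPLIES NOT 1) IMPLIES ((1 AND 1) AND 1)) -> 1
  row 28 [11100]: (((1 IMPLIES 0) IMPLIES NOT 1) IMPLIES ((1 AND 0) AND 1)) -> 0
  row 29 [11101]: (((1 IMPLIES 1) IMPLIES NOT 1) IMPLIES ((1 AND 0) AND 1)) -> 1
  row 30 [11110]: (((1 IMPLIES 0) IMPLIES NOT 1) IMPLIES ((1 AND 1) AND 1)) -> 1
  row 31 [11111]: (((1 IMPLIES 1) IMPLIES NOT 1) IMPLIES ((1 AND 1) AND 1)) -> 1
Full result column, 4 rows per line (a,b,c fixed per line; d,e runs 00..11 left to right):
  rows 0-3 [a,b,c=000]: 0000  = hex 0
  rows 4-7 [a,b,c=001]: 0000  = hex 0
  rows 8-11 [a,b,c=010]: 0101  = hex 5
  rows 12-15 [a,b,c=011]: 0101  = hex 5
  rows 16-19 [a,b,c=100]: 0011  = hex 3
  rows 20-23 [a,b,c=101]: 0011  = hex 3
  rows 24-27 [a,b,c=110]: 0111  = hex 7
  rows 28-31 [a,b,c=111]: 0111  = hex 7
Output column (row 0 .. row 31) = 00000000010101010011001101110111
Output column grouped in 4s = 0000 0000 0101 0101 0011 0011 0111 0111 = 0x00553377
Convert to decimal digit by digit (value = value*16 + digit):
  0 -> 0
  0*16 + 0 = 0
  0*16 + 5 = 5
  5*16 + 5 = 85
  85*16 + 3 = 1363
  1363*16 + 3 = 21811
  21811*16 + 7 = 348983
  348983*16 + 7 = 5583735
Decimal = 5583735

5583735
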